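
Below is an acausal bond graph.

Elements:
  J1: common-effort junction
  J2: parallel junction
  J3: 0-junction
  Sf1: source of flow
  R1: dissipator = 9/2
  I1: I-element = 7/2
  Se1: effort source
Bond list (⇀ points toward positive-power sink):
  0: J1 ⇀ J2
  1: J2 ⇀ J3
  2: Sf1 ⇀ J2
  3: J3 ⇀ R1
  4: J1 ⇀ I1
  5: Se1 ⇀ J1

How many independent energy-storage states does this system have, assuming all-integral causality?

b2 stroke at Sf1  (Sf1 fixes flow; stroke at Sf1)
b5 stroke at J1  (source Se1 imposes e)
b0 stroke at J2  (J1: bond 5 brought effort, rest push out)
b4 stroke at I1  (J1: bond 5 brought effort, rest push out)
b1 stroke at J3  (J2: bond 0 brought effort, rest push out)
b3 stroke at R1  (J3 effort already set via bond 1)

1  (I1 all integral)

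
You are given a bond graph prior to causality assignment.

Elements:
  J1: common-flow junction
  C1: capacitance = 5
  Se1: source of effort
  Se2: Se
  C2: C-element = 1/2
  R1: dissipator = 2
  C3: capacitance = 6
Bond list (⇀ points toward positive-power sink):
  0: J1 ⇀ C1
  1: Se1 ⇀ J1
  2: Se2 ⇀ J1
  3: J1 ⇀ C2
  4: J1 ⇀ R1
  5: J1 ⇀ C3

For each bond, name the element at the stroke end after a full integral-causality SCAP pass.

bond 0 →J1
bond 1 →J1
bond 2 →J1
bond 3 →J1
bond 4 →R1
bond 5 →J1

b1 |J1  (source Se1 imposes e)
b2 |J1  (Se2 (Se) sets effort on bond)
b0 |J1  (C1 integral (e out))
b3 |J1  (C2 outputs effort q/C2)
b5 |J1  (C3 outputs effort q/C3)
b4 |R1  (J1: last free bond brings flow in)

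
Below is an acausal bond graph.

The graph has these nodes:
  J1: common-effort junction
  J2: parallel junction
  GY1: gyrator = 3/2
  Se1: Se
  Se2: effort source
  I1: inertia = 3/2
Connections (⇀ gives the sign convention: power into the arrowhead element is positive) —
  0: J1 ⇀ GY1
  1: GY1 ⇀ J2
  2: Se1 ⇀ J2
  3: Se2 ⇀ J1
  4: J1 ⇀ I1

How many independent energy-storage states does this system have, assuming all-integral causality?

1  (I1 all integral)

b2 stroke at J2  (source Se1 imposes e)
b3 stroke at J1  (Se2: effort source, stroke at far end)
b0 stroke at GY1  (J1: bond 3 brought effort, rest push out)
b4 stroke at I1  (0-jn J1 has e-setter on 3)
b1 stroke at GY1  (J2 effort already set via bond 2)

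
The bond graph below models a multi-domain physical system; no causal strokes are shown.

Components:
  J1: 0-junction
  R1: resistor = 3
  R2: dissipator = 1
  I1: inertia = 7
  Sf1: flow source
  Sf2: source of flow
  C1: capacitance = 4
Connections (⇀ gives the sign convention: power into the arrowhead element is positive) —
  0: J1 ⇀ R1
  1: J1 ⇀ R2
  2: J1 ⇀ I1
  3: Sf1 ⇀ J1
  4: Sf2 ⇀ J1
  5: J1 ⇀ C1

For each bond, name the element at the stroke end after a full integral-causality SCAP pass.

b3 stroke at Sf1  (Sf1 (Sf) sets flow on bond)
b4 stroke at Sf2  (source Sf2 imposes f)
b2 stroke at I1  (prefer integral on I1)
b5 stroke at J1  (C1 outputs effort q/C1)
b0 stroke at R1  (common-e at J1 fixed by 5)
b1 stroke at R2  (0-jn J1 has e-setter on 5)

bond 0 stroke→R1
bond 1 stroke→R2
bond 2 stroke→I1
bond 3 stroke→Sf1
bond 4 stroke→Sf2
bond 5 stroke→J1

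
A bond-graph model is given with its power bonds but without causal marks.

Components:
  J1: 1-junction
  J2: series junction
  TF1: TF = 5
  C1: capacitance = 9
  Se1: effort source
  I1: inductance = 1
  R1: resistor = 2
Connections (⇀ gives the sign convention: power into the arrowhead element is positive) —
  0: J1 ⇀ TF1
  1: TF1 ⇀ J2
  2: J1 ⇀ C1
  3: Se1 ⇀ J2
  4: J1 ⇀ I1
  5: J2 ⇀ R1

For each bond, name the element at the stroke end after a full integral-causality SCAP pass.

β3 stroke at J2  (Se1 (Se) sets effort on bond)
β2 stroke at J1  (prefer integral on C1)
β4 stroke at I1  (prefer integral on I1)
β0 stroke at J1  (J1 flow already set via bond 4)
β1 stroke at TF1  (TF TF1: opposite of bond 0)
β5 stroke at J2  (J2: bond 1 brought flow, rest push out)

β0 stroke at J1
β1 stroke at TF1
β2 stroke at J1
β3 stroke at J2
β4 stroke at I1
β5 stroke at J2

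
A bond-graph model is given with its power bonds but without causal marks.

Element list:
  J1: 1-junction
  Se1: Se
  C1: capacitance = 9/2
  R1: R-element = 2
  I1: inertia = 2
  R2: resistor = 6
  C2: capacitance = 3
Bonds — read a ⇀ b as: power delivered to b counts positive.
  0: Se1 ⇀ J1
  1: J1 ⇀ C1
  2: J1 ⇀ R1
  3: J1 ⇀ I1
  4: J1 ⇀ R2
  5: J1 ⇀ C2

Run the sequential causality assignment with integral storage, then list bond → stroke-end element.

β0 stroke→J1
β1 stroke→J1
β2 stroke→J1
β3 stroke→I1
β4 stroke→J1
β5 stroke→J1

bond 0 stroke→J1  (source Se1 imposes e)
bond 1 stroke→J1  (C1 integral (e out))
bond 3 stroke→I1  (I1: I, integral causality)
bond 2 stroke→J1  (1-jn J1 has f-setter on 3)
bond 4 stroke→J1  (1-jn J1 has f-setter on 3)
bond 5 stroke→J1  (1-jn J1 has f-setter on 3)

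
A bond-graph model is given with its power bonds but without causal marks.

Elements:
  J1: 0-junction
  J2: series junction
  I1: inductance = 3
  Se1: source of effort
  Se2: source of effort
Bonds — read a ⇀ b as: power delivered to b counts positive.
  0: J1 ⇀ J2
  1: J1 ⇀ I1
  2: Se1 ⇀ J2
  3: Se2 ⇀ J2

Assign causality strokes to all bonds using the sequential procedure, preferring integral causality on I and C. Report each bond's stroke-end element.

bond 0 stroke at J1
bond 1 stroke at I1
bond 2 stroke at J2
bond 3 stroke at J2

#2 stroke→J2  (Se1: effort source, stroke at far end)
#3 stroke→J2  (source Se2 imposes e)
#0 stroke→J1  (closing 1-jn rule on J2)
#1 stroke→I1  (0-jn J1 has e-setter on 0)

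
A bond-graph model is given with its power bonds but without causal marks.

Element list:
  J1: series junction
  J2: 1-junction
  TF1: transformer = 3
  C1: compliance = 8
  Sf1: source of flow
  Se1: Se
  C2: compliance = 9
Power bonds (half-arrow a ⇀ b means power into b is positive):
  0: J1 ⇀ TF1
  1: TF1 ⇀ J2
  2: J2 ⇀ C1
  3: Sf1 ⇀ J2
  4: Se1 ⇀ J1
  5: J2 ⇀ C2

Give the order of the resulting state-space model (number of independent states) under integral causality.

β3 →Sf1  (Sf1: flow source, stroke at near end)
β4 →J1  (Se1: effort source, stroke at far end)
β0 →TF1  (J1: last free bond brings flow in)
β1 →J2  (J2 flow already set via bond 3)
β2 →J2  (J2 flow already set via bond 3)
β5 →J2  (1-jn J2 has f-setter on 3)

2  (C1, C2 all integral)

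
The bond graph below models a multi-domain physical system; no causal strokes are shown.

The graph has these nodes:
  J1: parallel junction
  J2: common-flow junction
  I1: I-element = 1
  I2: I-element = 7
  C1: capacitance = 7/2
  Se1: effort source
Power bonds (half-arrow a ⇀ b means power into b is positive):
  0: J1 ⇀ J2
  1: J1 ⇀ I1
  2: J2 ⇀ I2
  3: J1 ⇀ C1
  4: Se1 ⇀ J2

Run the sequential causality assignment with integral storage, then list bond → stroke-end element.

b0 stroke→J2
b1 stroke→I1
b2 stroke→I2
b3 stroke→J1
b4 stroke→J2

b4 |J2  (Se1 fixes effort; stroke away)
b1 |I1  (I1 outputs flow p/I1)
b2 |I2  (I2: I, integral causality)
b0 |J2  (common-f at J2 fixed by 2)
b3 |J1  (J1: last free bond brings effort in)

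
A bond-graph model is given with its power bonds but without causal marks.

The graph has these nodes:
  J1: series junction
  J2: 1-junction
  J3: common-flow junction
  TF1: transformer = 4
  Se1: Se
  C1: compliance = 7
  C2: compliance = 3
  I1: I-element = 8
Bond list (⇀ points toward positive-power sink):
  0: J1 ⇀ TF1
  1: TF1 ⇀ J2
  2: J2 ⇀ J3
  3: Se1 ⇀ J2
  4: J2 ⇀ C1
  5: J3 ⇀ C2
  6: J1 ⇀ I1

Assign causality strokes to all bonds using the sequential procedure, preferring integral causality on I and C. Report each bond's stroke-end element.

#0 stroke at J1
#1 stroke at TF1
#2 stroke at J2
#3 stroke at J2
#4 stroke at J2
#5 stroke at J3
#6 stroke at I1

#3 stroke→J2  (source Se1 imposes e)
#4 stroke→J2  (C1 outputs effort q/C1)
#5 stroke→J3  (prefer integral on C2)
#2 stroke→J2  (closing 1-jn rule on J3)
#1 stroke→TF1  (J2 needs exactly one f-in)
#0 stroke→J1  (through TF1, causality passes straight; one stroke at TF1)
#6 stroke→I1  (only one flow-in slot at J1)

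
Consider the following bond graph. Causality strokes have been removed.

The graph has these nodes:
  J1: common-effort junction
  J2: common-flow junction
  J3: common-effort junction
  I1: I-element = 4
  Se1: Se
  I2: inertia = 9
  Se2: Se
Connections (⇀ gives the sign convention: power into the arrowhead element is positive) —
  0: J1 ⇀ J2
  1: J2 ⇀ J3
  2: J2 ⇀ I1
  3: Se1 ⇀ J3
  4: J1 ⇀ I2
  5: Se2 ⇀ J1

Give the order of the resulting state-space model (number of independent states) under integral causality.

β3 stroke at J3  (source Se1 imposes e)
β5 stroke at J1  (source Se2 imposes e)
β0 stroke at J2  (common-e at J1 fixed by 5)
β4 stroke at I2  (J1: bond 5 brought effort, rest push out)
β1 stroke at J2  (0-jn J3 has e-setter on 3)
β2 stroke at I1  (J2: last free bond brings flow in)

2  (I1, I2 all integral)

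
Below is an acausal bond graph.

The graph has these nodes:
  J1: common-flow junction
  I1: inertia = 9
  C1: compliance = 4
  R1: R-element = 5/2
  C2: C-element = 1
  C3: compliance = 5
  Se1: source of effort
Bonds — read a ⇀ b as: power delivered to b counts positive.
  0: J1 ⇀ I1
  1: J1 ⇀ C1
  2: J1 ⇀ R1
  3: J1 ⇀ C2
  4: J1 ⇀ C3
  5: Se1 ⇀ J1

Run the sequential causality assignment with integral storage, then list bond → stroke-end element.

β5 |J1  (source Se1 imposes e)
β0 |I1  (prefer integral on I1)
β1 |J1  (J1 flow already set via bond 0)
β2 |J1  (J1 flow already set via bond 0)
β3 |J1  (J1: bond 0 brought flow, rest push out)
β4 |J1  (J1: bond 0 brought flow, rest push out)

#0 →I1
#1 →J1
#2 →J1
#3 →J1
#4 →J1
#5 →J1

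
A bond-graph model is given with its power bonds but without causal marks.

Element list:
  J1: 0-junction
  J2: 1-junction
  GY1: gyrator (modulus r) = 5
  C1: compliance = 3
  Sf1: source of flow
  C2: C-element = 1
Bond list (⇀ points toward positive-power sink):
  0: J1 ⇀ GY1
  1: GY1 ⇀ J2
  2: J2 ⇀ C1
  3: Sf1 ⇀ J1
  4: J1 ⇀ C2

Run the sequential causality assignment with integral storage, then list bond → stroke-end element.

β0 stroke at GY1
β1 stroke at GY1
β2 stroke at J2
β3 stroke at Sf1
β4 stroke at J1

b3 stroke at Sf1  (Sf1 (Sf) sets flow on bond)
b2 stroke at J2  (C1: C, integral causality)
b1 stroke at GY1  (J2: last free bond brings flow in)
b0 stroke at GY1  (through GY1, causality inverts; strokes same side of GY1)
b4 stroke at J1  (J1: last free bond brings effort in)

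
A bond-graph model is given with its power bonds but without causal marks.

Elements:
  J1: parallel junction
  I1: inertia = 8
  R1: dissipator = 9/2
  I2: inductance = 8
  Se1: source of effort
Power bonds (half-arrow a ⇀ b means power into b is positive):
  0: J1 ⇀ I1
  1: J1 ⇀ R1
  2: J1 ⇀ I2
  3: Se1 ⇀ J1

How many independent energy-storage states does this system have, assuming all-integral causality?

2  (I1, I2 all integral)

bond 3 →J1  (source Se1 imposes e)
bond 0 →I1  (J1 effort already set via bond 3)
bond 1 →R1  (J1: bond 3 brought effort, rest push out)
bond 2 →I2  (common-e at J1 fixed by 3)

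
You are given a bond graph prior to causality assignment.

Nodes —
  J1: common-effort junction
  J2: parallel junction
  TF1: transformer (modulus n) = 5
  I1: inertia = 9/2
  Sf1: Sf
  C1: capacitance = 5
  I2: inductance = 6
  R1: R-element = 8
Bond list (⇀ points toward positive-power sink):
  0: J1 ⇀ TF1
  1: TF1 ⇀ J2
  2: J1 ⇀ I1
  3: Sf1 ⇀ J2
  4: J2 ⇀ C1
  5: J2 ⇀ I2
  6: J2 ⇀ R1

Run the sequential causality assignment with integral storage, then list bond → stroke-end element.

#3 |Sf1  (Sf1: flow source, stroke at near end)
#2 |I1  (prefer integral on I1)
#0 |J1  (closing 0-jn rule on J1)
#1 |TF1  (TF1 one-in-one-out from 0)
#4 |J2  (C1 outputs effort q/C1)
#5 |I2  (J2 effort already set via bond 4)
#6 |R1  (common-e at J2 fixed by 4)

b0 stroke at J1
b1 stroke at TF1
b2 stroke at I1
b3 stroke at Sf1
b4 stroke at J2
b5 stroke at I2
b6 stroke at R1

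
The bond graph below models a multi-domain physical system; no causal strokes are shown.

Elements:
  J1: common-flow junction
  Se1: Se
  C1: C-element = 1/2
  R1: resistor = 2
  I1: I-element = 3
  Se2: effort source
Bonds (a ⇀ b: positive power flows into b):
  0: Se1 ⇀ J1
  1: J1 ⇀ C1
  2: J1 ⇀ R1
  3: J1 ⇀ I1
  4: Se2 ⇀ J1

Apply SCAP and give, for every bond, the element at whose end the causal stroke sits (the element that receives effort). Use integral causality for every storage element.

β0 →J1
β1 →J1
β2 →J1
β3 →I1
β4 →J1

β0 →J1  (Se1 (Se) sets effort on bond)
β4 →J1  (Se2: effort source, stroke at far end)
β1 →J1  (C1: C, integral causality)
β3 →I1  (prefer integral on I1)
β2 →J1  (1-jn J1 has f-setter on 3)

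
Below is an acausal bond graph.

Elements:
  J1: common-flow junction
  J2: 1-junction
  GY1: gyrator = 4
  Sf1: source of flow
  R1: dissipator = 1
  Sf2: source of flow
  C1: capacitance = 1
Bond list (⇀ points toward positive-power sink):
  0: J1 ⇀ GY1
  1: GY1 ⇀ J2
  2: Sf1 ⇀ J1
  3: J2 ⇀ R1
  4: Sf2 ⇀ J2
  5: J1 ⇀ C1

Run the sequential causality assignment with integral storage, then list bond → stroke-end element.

#2 →Sf1  (Sf1: flow source, stroke at near end)
#4 →Sf2  (source Sf2 imposes f)
#0 →J1  (1-jn J1 has f-setter on 2)
#5 →J1  (J1: bond 2 brought flow, rest push out)
#1 →J2  (common-f at J2 fixed by 4)
#3 →J2  (J2 flow already set via bond 4)

β0 stroke→J1
β1 stroke→J2
β2 stroke→Sf1
β3 stroke→J2
β4 stroke→Sf2
β5 stroke→J1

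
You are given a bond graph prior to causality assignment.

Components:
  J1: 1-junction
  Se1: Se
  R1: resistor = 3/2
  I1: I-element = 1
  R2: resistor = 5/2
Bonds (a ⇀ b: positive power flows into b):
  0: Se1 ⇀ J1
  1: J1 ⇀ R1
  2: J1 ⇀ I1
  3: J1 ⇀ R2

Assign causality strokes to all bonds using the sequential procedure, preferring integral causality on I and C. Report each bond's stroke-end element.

b0 stroke at J1
b1 stroke at J1
b2 stroke at I1
b3 stroke at J1

β0 →J1  (Se1 fixes effort; stroke away)
β2 →I1  (prefer integral on I1)
β1 →J1  (J1 flow already set via bond 2)
β3 →J1  (1-jn J1 has f-setter on 2)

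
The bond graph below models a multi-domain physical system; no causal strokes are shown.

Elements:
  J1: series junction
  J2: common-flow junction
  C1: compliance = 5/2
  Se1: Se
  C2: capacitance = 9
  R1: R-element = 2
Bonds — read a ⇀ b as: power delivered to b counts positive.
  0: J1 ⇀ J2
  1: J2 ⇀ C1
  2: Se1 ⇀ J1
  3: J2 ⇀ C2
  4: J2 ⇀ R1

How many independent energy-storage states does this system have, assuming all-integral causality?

2  (C1, C2 all integral)

β2 stroke at J1  (source Se1 imposes e)
β0 stroke at J2  (J1 needs exactly one f-in)
β1 stroke at J2  (prefer integral on C1)
β3 stroke at J2  (C2: C, integral causality)
β4 stroke at R1  (J2 needs exactly one f-in)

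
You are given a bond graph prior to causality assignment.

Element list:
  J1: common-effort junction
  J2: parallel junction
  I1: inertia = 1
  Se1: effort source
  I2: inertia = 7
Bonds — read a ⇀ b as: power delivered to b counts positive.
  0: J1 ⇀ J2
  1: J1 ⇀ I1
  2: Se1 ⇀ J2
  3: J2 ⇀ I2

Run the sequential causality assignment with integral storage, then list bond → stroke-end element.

#2 stroke→J2  (source Se1 imposes e)
#0 stroke→J1  (J2: bond 2 brought effort, rest push out)
#3 stroke→I2  (J2 effort already set via bond 2)
#1 stroke→I1  (0-jn J1 has e-setter on 0)

b0 stroke at J1
b1 stroke at I1
b2 stroke at J2
b3 stroke at I2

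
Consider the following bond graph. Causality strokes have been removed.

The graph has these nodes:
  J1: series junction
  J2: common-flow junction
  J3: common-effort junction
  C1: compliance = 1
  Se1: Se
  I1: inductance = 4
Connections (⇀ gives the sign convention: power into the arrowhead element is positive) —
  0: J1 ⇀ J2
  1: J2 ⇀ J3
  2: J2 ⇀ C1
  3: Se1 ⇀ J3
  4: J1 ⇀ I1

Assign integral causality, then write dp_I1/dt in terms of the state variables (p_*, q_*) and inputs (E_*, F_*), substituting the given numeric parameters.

bond 3 →J3  (Se1: effort source, stroke at far end)
bond 1 →J2  (common-e at J3 fixed by 3)
bond 2 →J2  (prefer integral on C1)
bond 0 →J1  (J2 needs exactly one f-in)
bond 4 →I1  (J1 needs exactly one f-in)

dp_I1/dt = -E_Se1 - q_C1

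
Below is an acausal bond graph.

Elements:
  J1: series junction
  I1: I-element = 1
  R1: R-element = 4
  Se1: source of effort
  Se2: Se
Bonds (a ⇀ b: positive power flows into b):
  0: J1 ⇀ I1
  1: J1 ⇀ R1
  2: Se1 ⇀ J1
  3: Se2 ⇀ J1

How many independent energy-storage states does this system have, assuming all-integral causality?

1  (I1 all integral)

bond 2 →J1  (Se1 fixes effort; stroke away)
bond 3 →J1  (Se2 (Se) sets effort on bond)
bond 0 →I1  (I1: I, integral causality)
bond 1 →J1  (common-f at J1 fixed by 0)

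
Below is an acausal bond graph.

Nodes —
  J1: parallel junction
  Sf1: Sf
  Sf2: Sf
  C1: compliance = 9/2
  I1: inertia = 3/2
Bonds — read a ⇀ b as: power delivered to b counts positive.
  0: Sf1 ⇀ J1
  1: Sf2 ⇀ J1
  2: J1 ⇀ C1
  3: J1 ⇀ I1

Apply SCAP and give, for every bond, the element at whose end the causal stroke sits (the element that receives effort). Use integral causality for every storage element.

bond 0 stroke at Sf1
bond 1 stroke at Sf2
bond 2 stroke at J1
bond 3 stroke at I1

b0 →Sf1  (Sf1: flow source, stroke at near end)
b1 →Sf2  (Sf2: flow source, stroke at near end)
b2 →J1  (C1 integral (e out))
b3 →I1  (J1: bond 2 brought effort, rest push out)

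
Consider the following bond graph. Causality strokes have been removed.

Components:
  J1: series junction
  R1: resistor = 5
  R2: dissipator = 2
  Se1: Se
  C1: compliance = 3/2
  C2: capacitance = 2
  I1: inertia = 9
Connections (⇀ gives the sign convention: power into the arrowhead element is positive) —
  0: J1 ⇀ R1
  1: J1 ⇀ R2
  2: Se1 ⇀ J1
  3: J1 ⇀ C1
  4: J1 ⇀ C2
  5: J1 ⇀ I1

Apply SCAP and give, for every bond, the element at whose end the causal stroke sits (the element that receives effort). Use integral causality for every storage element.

#2 →J1  (Se1: effort source, stroke at far end)
#3 →J1  (C1 integral (e out))
#4 →J1  (prefer integral on C2)
#5 →I1  (I1: I, integral causality)
#0 →J1  (1-jn J1 has f-setter on 5)
#1 →J1  (J1: bond 5 brought flow, rest push out)

b0 stroke at J1
b1 stroke at J1
b2 stroke at J1
b3 stroke at J1
b4 stroke at J1
b5 stroke at I1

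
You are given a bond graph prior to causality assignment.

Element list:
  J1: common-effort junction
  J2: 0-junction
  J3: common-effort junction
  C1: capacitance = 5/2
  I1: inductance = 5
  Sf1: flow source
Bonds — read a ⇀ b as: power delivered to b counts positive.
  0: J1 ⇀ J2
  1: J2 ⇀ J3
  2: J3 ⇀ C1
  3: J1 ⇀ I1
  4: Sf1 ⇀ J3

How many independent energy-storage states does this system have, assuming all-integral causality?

bond 4 →Sf1  (Sf1 fixes flow; stroke at Sf1)
bond 2 →J3  (C1 integral (e out))
bond 1 →J2  (J3 effort already set via bond 2)
bond 0 →J1  (J2: bond 1 brought effort, rest push out)
bond 3 →I1  (common-e at J1 fixed by 0)

2  (C1, I1 all integral)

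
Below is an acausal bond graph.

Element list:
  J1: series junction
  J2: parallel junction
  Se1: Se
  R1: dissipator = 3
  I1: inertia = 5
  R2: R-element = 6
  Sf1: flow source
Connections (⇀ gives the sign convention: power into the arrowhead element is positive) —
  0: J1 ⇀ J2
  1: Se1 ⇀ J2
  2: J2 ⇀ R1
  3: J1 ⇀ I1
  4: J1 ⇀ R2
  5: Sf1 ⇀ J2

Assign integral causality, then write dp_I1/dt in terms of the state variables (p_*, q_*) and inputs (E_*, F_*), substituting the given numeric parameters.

β1 →J2  (source Se1 imposes e)
β5 →Sf1  (source Sf1 imposes f)
β0 →J1  (J2: bond 1 brought effort, rest push out)
β2 →R1  (J2: bond 1 brought effort, rest push out)
β3 →I1  (I1 integral (f out))
β4 →J1  (common-f at J1 fixed by 3)

dp_I1/dt = -E_Se1 - 6*p_I1/5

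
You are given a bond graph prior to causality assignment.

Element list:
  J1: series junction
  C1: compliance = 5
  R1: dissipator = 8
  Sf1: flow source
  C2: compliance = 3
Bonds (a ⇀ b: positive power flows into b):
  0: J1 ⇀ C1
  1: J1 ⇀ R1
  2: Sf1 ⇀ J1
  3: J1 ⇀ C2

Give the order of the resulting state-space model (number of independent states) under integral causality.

2  (C1, C2 all integral)

#2 →Sf1  (source Sf1 imposes f)
#0 →J1  (J1 flow already set via bond 2)
#1 →J1  (J1: bond 2 brought flow, rest push out)
#3 →J1  (J1 flow already set via bond 2)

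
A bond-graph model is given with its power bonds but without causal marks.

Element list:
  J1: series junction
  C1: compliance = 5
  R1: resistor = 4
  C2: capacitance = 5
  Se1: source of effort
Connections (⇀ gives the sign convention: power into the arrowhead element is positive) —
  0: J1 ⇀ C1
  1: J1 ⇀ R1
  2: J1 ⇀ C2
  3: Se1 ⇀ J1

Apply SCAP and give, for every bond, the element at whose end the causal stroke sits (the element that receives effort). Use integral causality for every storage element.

b0 →J1
b1 →R1
b2 →J1
b3 →J1

bond 3 →J1  (source Se1 imposes e)
bond 0 →J1  (prefer integral on C1)
bond 2 →J1  (C2 outputs effort q/C2)
bond 1 →R1  (closing 1-jn rule on J1)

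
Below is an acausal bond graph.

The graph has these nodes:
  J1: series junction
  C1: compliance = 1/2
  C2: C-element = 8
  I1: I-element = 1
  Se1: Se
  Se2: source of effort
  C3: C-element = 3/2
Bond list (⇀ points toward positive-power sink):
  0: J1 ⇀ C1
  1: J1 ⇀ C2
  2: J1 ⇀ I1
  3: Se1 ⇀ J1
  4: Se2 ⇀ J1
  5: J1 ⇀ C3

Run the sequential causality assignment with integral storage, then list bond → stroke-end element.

bond 0 |J1
bond 1 |J1
bond 2 |I1
bond 3 |J1
bond 4 |J1
bond 5 |J1

b3 stroke→J1  (source Se1 imposes e)
b4 stroke→J1  (Se2 (Se) sets effort on bond)
b0 stroke→J1  (C1 integral (e out))
b1 stroke→J1  (C2 integral (e out))
b2 stroke→I1  (prefer integral on I1)
b5 stroke→J1  (1-jn J1 has f-setter on 2)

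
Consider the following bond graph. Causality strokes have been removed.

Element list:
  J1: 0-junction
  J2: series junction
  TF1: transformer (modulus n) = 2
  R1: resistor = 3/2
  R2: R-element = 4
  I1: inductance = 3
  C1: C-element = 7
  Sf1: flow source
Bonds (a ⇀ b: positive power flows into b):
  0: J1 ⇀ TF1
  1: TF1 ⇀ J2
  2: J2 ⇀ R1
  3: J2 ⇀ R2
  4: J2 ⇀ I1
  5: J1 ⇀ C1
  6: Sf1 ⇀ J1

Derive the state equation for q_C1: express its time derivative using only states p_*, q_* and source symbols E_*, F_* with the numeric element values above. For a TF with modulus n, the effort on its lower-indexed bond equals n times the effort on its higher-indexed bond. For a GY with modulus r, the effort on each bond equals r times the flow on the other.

dq_C1/dt = F_Sf1 - p_I1/6

#6 →Sf1  (source Sf1 imposes f)
#4 →I1  (I1 integral (f out))
#1 →J2  (1-jn J2 has f-setter on 4)
#2 →J2  (J2 flow already set via bond 4)
#3 →J2  (common-f at J2 fixed by 4)
#0 →TF1  (through TF1, causality passes straight; one stroke at TF1)
#5 →J1  (closing 0-jn rule on J1)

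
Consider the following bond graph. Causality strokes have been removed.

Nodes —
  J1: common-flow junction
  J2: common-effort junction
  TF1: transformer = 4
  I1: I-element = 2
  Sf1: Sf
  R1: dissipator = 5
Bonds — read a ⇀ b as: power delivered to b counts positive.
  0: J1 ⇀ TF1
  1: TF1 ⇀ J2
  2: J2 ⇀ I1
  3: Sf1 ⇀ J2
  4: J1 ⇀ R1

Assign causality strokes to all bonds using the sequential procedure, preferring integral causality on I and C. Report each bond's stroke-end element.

#0 →TF1
#1 →J2
#2 →I1
#3 →Sf1
#4 →J1

β3 →Sf1  (source Sf1 imposes f)
β2 →I1  (I1 outputs flow p/I1)
β1 →J2  (only one effort-in slot at J2)
β0 →TF1  (TF1 one-in-one-out from 1)
β4 →J1  (common-f at J1 fixed by 0)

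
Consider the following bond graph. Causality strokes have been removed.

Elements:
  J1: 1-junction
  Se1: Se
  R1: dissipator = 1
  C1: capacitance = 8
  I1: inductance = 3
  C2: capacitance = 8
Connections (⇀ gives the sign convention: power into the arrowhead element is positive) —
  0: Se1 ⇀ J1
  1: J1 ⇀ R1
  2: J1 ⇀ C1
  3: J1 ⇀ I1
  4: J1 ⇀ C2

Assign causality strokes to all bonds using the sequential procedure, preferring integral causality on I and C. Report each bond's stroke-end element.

b0 stroke at J1
b1 stroke at J1
b2 stroke at J1
b3 stroke at I1
b4 stroke at J1

#0 stroke→J1  (source Se1 imposes e)
#2 stroke→J1  (C1: C, integral causality)
#3 stroke→I1  (I1 integral (f out))
#1 stroke→J1  (1-jn J1 has f-setter on 3)
#4 stroke→J1  (J1: bond 3 brought flow, rest push out)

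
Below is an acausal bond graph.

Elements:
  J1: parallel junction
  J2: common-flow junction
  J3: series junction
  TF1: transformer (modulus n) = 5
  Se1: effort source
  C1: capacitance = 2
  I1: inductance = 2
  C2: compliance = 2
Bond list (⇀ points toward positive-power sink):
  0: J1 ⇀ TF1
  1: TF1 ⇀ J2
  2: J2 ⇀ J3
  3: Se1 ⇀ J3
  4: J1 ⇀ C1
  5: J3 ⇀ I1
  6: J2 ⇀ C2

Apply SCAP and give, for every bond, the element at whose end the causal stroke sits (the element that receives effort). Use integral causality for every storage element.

bond 3 |J3  (Se1 (Se) sets effort on bond)
bond 4 |J1  (C1 outputs effort q/C1)
bond 0 |TF1  (J1: bond 4 brought effort, rest push out)
bond 1 |J2  (TF1 one-in-one-out from 0)
bond 5 |I1  (prefer integral on I1)
bond 2 |J3  (common-f at J3 fixed by 5)
bond 6 |J2  (common-f at J2 fixed by 2)

#0 stroke at TF1
#1 stroke at J2
#2 stroke at J3
#3 stroke at J3
#4 stroke at J1
#5 stroke at I1
#6 stroke at J2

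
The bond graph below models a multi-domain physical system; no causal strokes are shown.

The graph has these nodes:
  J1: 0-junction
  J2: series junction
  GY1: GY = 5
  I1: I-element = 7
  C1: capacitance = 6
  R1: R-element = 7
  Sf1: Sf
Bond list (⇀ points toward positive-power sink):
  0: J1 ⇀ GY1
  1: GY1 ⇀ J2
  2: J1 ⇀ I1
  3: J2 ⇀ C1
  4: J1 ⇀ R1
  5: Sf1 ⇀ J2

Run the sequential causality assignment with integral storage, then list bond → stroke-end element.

bond 0 |J1
bond 1 |J2
bond 2 |I1
bond 3 |J2
bond 4 |R1
bond 5 |Sf1

β5 →Sf1  (Sf1 (Sf) sets flow on bond)
β1 →J2  (J2: bond 5 brought flow, rest push out)
β3 →J2  (J2: bond 5 brought flow, rest push out)
β0 →J1  (through GY1, causality inverts; strokes same side of GY1)
β2 →I1  (J1 effort already set via bond 0)
β4 →R1  (common-e at J1 fixed by 0)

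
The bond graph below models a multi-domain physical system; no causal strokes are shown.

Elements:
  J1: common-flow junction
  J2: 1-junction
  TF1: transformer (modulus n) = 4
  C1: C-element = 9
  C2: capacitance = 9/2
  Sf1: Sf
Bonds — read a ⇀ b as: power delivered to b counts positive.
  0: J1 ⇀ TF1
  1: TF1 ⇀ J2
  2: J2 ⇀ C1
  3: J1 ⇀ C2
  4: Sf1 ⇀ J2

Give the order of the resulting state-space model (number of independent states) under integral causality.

2  (C1, C2 all integral)

β4 stroke→Sf1  (Sf1 fixes flow; stroke at Sf1)
β1 stroke→J2  (1-jn J2 has f-setter on 4)
β2 stroke→J2  (J2: bond 4 brought flow, rest push out)
β0 stroke→TF1  (through TF1, causality passes straight; one stroke at TF1)
β3 stroke→J1  (J1: bond 0 brought flow, rest push out)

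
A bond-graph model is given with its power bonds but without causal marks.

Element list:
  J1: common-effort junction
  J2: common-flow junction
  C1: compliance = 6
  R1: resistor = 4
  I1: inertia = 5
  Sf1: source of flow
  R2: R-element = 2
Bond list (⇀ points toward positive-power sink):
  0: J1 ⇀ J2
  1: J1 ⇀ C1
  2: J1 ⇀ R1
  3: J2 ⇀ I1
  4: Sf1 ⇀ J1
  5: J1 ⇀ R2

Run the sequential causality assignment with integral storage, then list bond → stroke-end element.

b4 →Sf1  (source Sf1 imposes f)
b1 →J1  (C1: C, integral causality)
b0 →J2  (common-e at J1 fixed by 1)
b2 →R1  (0-jn J1 has e-setter on 1)
b5 →R2  (J1 effort already set via bond 1)
b3 →I1  (only one flow-in slot at J2)

β0 stroke→J2
β1 stroke→J1
β2 stroke→R1
β3 stroke→I1
β4 stroke→Sf1
β5 stroke→R2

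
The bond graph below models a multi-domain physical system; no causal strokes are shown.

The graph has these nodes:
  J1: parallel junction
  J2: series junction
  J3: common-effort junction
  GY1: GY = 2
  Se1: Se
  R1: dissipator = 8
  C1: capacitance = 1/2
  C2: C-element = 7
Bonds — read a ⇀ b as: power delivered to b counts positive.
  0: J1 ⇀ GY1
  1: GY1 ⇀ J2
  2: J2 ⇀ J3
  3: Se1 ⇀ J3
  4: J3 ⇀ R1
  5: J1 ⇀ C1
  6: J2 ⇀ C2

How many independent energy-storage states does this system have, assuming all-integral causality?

2  (C1, C2 all integral)

bond 3 |J3  (Se1 fixes effort; stroke away)
bond 2 |J2  (J3 effort already set via bond 3)
bond 4 |R1  (common-e at J3 fixed by 3)
bond 5 |J1  (prefer integral on C1)
bond 0 |GY1  (common-e at J1 fixed by 5)
bond 1 |GY1  (GY GY1: same side as bond 0)
bond 6 |J2  (J2: bond 1 brought flow, rest push out)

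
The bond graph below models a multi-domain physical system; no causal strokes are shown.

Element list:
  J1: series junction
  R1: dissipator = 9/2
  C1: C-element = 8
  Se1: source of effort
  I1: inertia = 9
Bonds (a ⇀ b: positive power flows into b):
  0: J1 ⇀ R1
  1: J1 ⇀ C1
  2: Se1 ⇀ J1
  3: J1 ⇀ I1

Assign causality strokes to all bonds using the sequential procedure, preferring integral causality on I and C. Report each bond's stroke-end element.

bond 2 stroke→J1  (Se1 fixes effort; stroke away)
bond 1 stroke→J1  (prefer integral on C1)
bond 3 stroke→I1  (I1 outputs flow p/I1)
bond 0 stroke→J1  (1-jn J1 has f-setter on 3)

#0 stroke→J1
#1 stroke→J1
#2 stroke→J1
#3 stroke→I1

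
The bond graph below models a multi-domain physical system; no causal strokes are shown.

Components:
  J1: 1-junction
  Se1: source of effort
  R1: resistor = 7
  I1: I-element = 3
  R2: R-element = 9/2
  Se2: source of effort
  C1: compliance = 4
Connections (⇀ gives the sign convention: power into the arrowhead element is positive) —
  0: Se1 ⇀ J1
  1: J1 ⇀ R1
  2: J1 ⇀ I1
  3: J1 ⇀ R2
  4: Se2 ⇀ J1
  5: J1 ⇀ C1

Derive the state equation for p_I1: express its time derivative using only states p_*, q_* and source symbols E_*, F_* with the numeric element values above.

dp_I1/dt = E_Se1 + E_Se2 - 23*p_I1/6 - q_C1/4

β0 |J1  (Se1: effort source, stroke at far end)
β4 |J1  (Se2: effort source, stroke at far end)
β2 |I1  (I1 outputs flow p/I1)
β1 |J1  (1-jn J1 has f-setter on 2)
β3 |J1  (J1: bond 2 brought flow, rest push out)
β5 |J1  (common-f at J1 fixed by 2)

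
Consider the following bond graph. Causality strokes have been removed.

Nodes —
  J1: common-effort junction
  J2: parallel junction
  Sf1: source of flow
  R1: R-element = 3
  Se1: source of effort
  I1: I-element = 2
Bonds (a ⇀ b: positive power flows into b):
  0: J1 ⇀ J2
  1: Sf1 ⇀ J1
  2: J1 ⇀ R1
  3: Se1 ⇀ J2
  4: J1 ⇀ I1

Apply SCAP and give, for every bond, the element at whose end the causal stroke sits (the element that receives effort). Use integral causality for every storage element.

β1 stroke at Sf1  (Sf1 (Sf) sets flow on bond)
β3 stroke at J2  (source Se1 imposes e)
β0 stroke at J1  (J2: bond 3 brought effort, rest push out)
β2 stroke at R1  (common-e at J1 fixed by 0)
β4 stroke at I1  (J1: bond 0 brought effort, rest push out)

#0 stroke at J1
#1 stroke at Sf1
#2 stroke at R1
#3 stroke at J2
#4 stroke at I1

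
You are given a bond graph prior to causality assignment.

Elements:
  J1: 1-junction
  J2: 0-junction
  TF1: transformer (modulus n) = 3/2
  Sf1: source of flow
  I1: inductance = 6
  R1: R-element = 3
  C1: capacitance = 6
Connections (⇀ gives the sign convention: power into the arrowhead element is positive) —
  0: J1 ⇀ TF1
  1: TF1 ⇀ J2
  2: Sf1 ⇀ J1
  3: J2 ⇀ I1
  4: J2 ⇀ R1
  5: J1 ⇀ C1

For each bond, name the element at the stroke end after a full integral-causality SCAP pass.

β2 stroke at Sf1  (source Sf1 imposes f)
β0 stroke at J1  (common-f at J1 fixed by 2)
β5 stroke at J1  (J1 flow already set via bond 2)
β1 stroke at TF1  (TF1 one-in-one-out from 0)
β3 stroke at I1  (prefer integral on I1)
β4 stroke at J2  (only one effort-in slot at J2)

β0 stroke→J1
β1 stroke→TF1
β2 stroke→Sf1
β3 stroke→I1
β4 stroke→J2
β5 stroke→J1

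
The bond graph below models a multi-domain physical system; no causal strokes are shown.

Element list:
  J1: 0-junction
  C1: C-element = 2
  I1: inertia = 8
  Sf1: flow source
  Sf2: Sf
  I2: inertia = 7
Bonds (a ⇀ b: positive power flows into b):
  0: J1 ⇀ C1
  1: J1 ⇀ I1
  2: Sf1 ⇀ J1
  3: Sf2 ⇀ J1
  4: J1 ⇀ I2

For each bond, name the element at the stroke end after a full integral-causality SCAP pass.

bond 2 |Sf1  (Sf1 fixes flow; stroke at Sf1)
bond 3 |Sf2  (Sf2: flow source, stroke at near end)
bond 0 |J1  (C1 outputs effort q/C1)
bond 1 |I1  (J1: bond 0 brought effort, rest push out)
bond 4 |I2  (J1: bond 0 brought effort, rest push out)

#0 stroke at J1
#1 stroke at I1
#2 stroke at Sf1
#3 stroke at Sf2
#4 stroke at I2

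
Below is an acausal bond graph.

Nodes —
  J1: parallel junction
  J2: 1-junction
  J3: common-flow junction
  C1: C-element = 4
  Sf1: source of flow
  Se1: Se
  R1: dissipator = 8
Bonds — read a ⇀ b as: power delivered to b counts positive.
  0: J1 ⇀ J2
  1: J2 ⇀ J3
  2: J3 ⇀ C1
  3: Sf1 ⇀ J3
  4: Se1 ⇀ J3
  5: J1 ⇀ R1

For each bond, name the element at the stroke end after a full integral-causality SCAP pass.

β3 stroke→Sf1  (Sf1 (Sf) sets flow on bond)
β4 stroke→J3  (source Se1 imposes e)
β1 stroke→J3  (common-f at J3 fixed by 3)
β2 stroke→J3  (common-f at J3 fixed by 3)
β0 stroke→J2  (J2: bond 1 brought flow, rest push out)
β5 stroke→J1  (J1 needs exactly one e-in)

b0 →J2
b1 →J3
b2 →J3
b3 →Sf1
b4 →J3
b5 →J1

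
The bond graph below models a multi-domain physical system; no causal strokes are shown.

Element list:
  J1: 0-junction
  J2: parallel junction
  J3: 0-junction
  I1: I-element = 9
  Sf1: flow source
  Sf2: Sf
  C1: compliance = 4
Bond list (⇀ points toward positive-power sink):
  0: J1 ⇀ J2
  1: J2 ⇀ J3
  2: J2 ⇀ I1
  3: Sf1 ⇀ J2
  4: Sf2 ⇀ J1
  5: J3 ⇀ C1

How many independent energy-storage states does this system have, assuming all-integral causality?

b3 |Sf1  (source Sf1 imposes f)
b4 |Sf2  (Sf2 fixes flow; stroke at Sf2)
b0 |J1  (J1 needs exactly one e-in)
b2 |I1  (prefer integral on I1)
b1 |J2  (closing 0-jn rule on J2)
b5 |J3  (J3 needs exactly one e-in)

2  (C1, I1 all integral)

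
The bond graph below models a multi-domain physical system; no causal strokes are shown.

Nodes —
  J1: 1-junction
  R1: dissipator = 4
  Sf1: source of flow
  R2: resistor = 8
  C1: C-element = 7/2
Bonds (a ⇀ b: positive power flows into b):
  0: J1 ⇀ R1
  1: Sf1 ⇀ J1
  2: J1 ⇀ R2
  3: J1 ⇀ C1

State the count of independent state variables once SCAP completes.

1  (C1 all integral)

bond 1 →Sf1  (Sf1: flow source, stroke at near end)
bond 0 →J1  (J1 flow already set via bond 1)
bond 2 →J1  (J1: bond 1 brought flow, rest push out)
bond 3 →J1  (J1: bond 1 brought flow, rest push out)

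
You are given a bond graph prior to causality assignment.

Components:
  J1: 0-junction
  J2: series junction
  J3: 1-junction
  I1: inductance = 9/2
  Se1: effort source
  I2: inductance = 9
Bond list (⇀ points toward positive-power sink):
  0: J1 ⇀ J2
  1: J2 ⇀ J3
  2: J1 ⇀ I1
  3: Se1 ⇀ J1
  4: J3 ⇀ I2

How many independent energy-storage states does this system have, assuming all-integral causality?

2  (I1, I2 all integral)

β3 |J1  (Se1: effort source, stroke at far end)
β0 |J2  (0-jn J1 has e-setter on 3)
β2 |I1  (J1 effort already set via bond 3)
β1 |J3  (only one flow-in slot at J2)
β4 |I2  (J3 needs exactly one f-in)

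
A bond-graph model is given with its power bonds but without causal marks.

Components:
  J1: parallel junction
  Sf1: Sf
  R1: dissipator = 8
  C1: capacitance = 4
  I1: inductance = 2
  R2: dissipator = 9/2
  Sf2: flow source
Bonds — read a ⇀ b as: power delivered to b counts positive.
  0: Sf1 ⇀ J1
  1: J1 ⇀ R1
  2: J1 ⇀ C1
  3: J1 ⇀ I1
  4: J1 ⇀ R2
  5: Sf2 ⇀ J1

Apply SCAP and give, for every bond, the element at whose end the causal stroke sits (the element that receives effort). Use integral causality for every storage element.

b0 |Sf1  (source Sf1 imposes f)
b5 |Sf2  (Sf2: flow source, stroke at near end)
b2 |J1  (prefer integral on C1)
b1 |R1  (0-jn J1 has e-setter on 2)
b3 |I1  (J1 effort already set via bond 2)
b4 |R2  (0-jn J1 has e-setter on 2)

β0 stroke→Sf1
β1 stroke→R1
β2 stroke→J1
β3 stroke→I1
β4 stroke→R2
β5 stroke→Sf2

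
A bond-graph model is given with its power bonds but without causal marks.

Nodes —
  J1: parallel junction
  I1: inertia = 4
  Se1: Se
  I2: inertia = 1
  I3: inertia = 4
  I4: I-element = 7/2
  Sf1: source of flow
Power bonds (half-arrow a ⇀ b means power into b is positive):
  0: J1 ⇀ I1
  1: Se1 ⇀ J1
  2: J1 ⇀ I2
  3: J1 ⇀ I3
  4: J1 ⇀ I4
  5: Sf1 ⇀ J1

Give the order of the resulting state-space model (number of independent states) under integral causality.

#1 →J1  (Se1 fixes effort; stroke away)
#5 →Sf1  (source Sf1 imposes f)
#0 →I1  (common-e at J1 fixed by 1)
#2 →I2  (0-jn J1 has e-setter on 1)
#3 →I3  (J1: bond 1 brought effort, rest push out)
#4 →I4  (common-e at J1 fixed by 1)

4  (I1, I2, I3, I4 all integral)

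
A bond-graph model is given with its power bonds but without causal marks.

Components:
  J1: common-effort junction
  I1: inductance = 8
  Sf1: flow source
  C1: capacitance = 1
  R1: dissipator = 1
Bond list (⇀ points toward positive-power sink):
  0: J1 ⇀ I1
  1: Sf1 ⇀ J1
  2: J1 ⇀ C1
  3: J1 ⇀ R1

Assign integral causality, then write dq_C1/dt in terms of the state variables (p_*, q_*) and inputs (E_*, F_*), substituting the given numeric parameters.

dq_C1/dt = F_Sf1 - p_I1/8 - q_C1

#1 stroke→Sf1  (Sf1 (Sf) sets flow on bond)
#0 stroke→I1  (prefer integral on I1)
#2 stroke→J1  (prefer integral on C1)
#3 stroke→R1  (common-e at J1 fixed by 2)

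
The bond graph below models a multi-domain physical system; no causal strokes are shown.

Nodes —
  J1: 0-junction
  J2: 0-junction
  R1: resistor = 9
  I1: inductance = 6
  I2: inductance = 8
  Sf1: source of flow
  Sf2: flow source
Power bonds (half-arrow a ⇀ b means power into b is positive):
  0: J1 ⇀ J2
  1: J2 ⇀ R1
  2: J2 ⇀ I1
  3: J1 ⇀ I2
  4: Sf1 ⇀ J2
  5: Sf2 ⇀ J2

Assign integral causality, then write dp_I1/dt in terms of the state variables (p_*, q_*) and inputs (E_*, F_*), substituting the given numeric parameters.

dp_I1/dt = 9*F_Sf1 + 9*F_Sf2 - 3*p_I1/2 - 9*p_I2/8

b4 stroke→Sf1  (Sf1 fixes flow; stroke at Sf1)
b5 stroke→Sf2  (Sf2 fixes flow; stroke at Sf2)
b2 stroke→I1  (I1: I, integral causality)
b3 stroke→I2  (I2: I, integral causality)
b0 stroke→J1  (only one effort-in slot at J1)
b1 stroke→J2  (J2 needs exactly one e-in)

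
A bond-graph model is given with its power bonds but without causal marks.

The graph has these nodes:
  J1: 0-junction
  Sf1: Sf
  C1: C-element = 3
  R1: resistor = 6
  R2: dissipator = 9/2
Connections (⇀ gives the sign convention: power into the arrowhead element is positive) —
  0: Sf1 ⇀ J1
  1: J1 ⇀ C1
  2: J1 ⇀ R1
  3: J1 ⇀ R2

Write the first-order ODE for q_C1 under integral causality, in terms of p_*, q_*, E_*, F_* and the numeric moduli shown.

dq_C1/dt = F_Sf1 - 7*q_C1/54

bond 0 |Sf1  (Sf1 fixes flow; stroke at Sf1)
bond 1 |J1  (C1: C, integral causality)
bond 2 |R1  (common-e at J1 fixed by 1)
bond 3 |R2  (0-jn J1 has e-setter on 1)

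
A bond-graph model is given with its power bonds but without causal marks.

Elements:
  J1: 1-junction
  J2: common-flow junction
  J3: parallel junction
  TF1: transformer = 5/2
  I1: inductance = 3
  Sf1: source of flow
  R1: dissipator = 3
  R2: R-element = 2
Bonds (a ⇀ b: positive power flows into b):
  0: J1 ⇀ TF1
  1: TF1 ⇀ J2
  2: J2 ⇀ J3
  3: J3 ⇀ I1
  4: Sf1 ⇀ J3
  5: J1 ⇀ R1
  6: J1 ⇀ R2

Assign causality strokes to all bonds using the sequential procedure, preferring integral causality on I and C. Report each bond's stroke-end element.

b4 →Sf1  (Sf1 (Sf) sets flow on bond)
b3 →I1  (I1: I, integral causality)
b2 →J3  (J3 needs exactly one e-in)
b1 →J2  (1-jn J2 has f-setter on 2)
b0 →TF1  (through TF1, causality passes straight; one stroke at TF1)
b5 →J1  (1-jn J1 has f-setter on 0)
b6 →J1  (common-f at J1 fixed by 0)

#0 stroke at TF1
#1 stroke at J2
#2 stroke at J3
#3 stroke at I1
#4 stroke at Sf1
#5 stroke at J1
#6 stroke at J1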